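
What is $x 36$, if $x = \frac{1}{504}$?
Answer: $\frac{1}{14} \approx 0.071429$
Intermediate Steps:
$x = \frac{1}{504} \approx 0.0019841$
$x 36 = \frac{1}{504} \cdot 36 = \frac{1}{14}$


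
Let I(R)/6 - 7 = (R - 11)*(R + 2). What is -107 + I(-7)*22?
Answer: 12697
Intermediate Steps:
I(R) = 42 + 6*(-11 + R)*(2 + R) (I(R) = 42 + 6*((R - 11)*(R + 2)) = 42 + 6*((-11 + R)*(2 + R)) = 42 + 6*(-11 + R)*(2 + R))
-107 + I(-7)*22 = -107 + (-90 - 54*(-7) + 6*(-7)**2)*22 = -107 + (-90 + 378 + 6*49)*22 = -107 + (-90 + 378 + 294)*22 = -107 + 582*22 = -107 + 12804 = 12697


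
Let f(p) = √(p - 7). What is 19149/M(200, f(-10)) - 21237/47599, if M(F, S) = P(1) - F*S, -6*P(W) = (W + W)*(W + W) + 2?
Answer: 24*(-176975*√17 + 37978937*I)/(47599*(-I + 200*√17)) ≈ -0.47433 + 23.222*I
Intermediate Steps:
P(W) = -⅓ - 2*W²/3 (P(W) = -((W + W)*(W + W) + 2)/6 = -((2*W)*(2*W) + 2)/6 = -(4*W² + 2)/6 = -(2 + 4*W²)/6 = -⅓ - 2*W²/3)
f(p) = √(-7 + p)
M(F, S) = -1 - F*S (M(F, S) = (-⅓ - ⅔*1²) - F*S = (-⅓ - ⅔*1) - F*S = (-⅓ - ⅔) - F*S = -1 - F*S)
19149/M(200, f(-10)) - 21237/47599 = 19149/(-1 - 1*200*√(-7 - 10)) - 21237/47599 = 19149/(-1 - 1*200*√(-17)) - 21237*1/47599 = 19149/(-1 - 1*200*I*√17) - 21237/47599 = 19149/(-1 - 200*I*√17) - 21237/47599 = -21237/47599 + 19149/(-1 - 200*I*√17)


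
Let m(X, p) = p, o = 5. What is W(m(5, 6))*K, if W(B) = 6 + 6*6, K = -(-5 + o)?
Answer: 0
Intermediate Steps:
K = 0 (K = -(-5 + 5) = -1*0 = 0)
W(B) = 42 (W(B) = 6 + 36 = 42)
W(m(5, 6))*K = 42*0 = 0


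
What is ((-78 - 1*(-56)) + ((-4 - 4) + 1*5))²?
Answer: 625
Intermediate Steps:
((-78 - 1*(-56)) + ((-4 - 4) + 1*5))² = ((-78 + 56) + (-8 + 5))² = (-22 - 3)² = (-25)² = 625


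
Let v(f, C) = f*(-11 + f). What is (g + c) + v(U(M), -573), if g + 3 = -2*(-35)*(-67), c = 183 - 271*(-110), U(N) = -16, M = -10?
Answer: 25732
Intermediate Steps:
c = 29993 (c = 183 + 29810 = 29993)
g = -4693 (g = -3 - 2*(-35)*(-67) = -3 + 70*(-67) = -3 - 4690 = -4693)
(g + c) + v(U(M), -573) = (-4693 + 29993) - 16*(-11 - 16) = 25300 - 16*(-27) = 25300 + 432 = 25732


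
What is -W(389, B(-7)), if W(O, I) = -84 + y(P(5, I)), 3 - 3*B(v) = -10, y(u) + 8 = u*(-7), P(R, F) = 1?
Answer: 99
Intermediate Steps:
y(u) = -8 - 7*u (y(u) = -8 + u*(-7) = -8 - 7*u)
B(v) = 13/3 (B(v) = 1 - ⅓*(-10) = 1 + 10/3 = 13/3)
W(O, I) = -99 (W(O, I) = -84 + (-8 - 7*1) = -84 + (-8 - 7) = -84 - 15 = -99)
-W(389, B(-7)) = -1*(-99) = 99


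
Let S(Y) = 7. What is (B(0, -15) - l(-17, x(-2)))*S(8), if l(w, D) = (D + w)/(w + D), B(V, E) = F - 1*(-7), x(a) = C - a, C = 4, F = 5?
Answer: 77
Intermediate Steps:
x(a) = 4 - a
B(V, E) = 12 (B(V, E) = 5 - 1*(-7) = 5 + 7 = 12)
l(w, D) = 1 (l(w, D) = (D + w)/(D + w) = 1)
(B(0, -15) - l(-17, x(-2)))*S(8) = (12 - 1*1)*7 = (12 - 1)*7 = 11*7 = 77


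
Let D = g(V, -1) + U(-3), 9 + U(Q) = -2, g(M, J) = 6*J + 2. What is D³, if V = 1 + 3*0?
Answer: -3375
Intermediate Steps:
V = 1 (V = 1 + 0 = 1)
g(M, J) = 2 + 6*J
U(Q) = -11 (U(Q) = -9 - 2 = -11)
D = -15 (D = (2 + 6*(-1)) - 11 = (2 - 6) - 11 = -4 - 11 = -15)
D³ = (-15)³ = -3375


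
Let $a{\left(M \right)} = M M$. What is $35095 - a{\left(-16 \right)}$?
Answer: $34839$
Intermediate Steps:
$a{\left(M \right)} = M^{2}$
$35095 - a{\left(-16 \right)} = 35095 - \left(-16\right)^{2} = 35095 - 256 = 34839$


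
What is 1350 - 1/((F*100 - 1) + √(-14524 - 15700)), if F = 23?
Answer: 7176091451/5315625 + 4*I*√1889/5315625 ≈ 1350.0 + 3.2706e-5*I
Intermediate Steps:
1350 - 1/((F*100 - 1) + √(-14524 - 15700)) = 1350 - 1/((23*100 - 1) + √(-14524 - 15700)) = 1350 - 1/((2300 - 1) + √(-30224)) = 1350 - 1/(2299 + 4*I*√1889)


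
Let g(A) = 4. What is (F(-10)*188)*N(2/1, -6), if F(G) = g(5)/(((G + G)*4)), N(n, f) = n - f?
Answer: -376/5 ≈ -75.200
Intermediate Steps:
F(G) = 1/(2*G) (F(G) = 4/(((G + G)*4)) = 4/(((2*G)*4)) = 4/((8*G)) = 4*(1/(8*G)) = 1/(2*G))
(F(-10)*188)*N(2/1, -6) = (((½)/(-10))*188)*(2/1 - 1*(-6)) = (((½)*(-⅒))*188)*(2*1 + 6) = (-1/20*188)*(2 + 6) = -47/5*8 = -376/5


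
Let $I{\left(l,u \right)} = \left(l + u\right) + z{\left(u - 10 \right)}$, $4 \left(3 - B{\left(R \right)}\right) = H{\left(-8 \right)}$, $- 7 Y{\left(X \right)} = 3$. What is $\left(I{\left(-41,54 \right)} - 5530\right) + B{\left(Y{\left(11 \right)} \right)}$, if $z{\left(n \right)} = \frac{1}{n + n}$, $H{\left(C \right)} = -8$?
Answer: $- \frac{485055}{88} \approx -5512.0$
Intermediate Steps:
$Y{\left(X \right)} = - \frac{3}{7}$ ($Y{\left(X \right)} = \left(- \frac{1}{7}\right) 3 = - \frac{3}{7}$)
$z{\left(n \right)} = \frac{1}{2 n}$
$B{\left(R \right)} = 5$ ($B{\left(R \right)} = 3 - -2 = 3 + 2 = 5$)
$I{\left(l,u \right)} = l + u + \frac{1}{2 \left(-10 + u\right)}$ ($I{\left(l,u \right)} = \left(l + u\right) + \frac{1}{2 \left(u - 10\right)} = \left(l + u\right) + \frac{1}{2 \left(-10 + u\right)} = l + u + \frac{1}{2 \left(-10 + u\right)}$)
$\left(I{\left(-41,54 \right)} - 5530\right) + B{\left(Y{\left(11 \right)} \right)} = \left(\frac{\frac{1}{2} + \left(-10 + 54\right) \left(-41 + 54\right)}{-10 + 54} - 5530\right) + 5 = \left(\frac{\frac{1}{2} + 44 \cdot 13}{44} - 5530\right) + 5 = \left(\frac{\frac{1}{2} + 572}{44} - 5530\right) + 5 = \left(\frac{1}{44} \cdot \frac{1145}{2} - 5530\right) + 5 = \left(\frac{1145}{88} - 5530\right) + 5 = - \frac{485495}{88} + 5 = - \frac{485055}{88}$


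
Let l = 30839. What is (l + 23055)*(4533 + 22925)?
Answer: 1479821452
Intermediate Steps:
(l + 23055)*(4533 + 22925) = (30839 + 23055)*(4533 + 22925) = 53894*27458 = 1479821452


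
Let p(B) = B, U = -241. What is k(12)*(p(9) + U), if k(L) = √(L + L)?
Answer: -464*√6 ≈ -1136.6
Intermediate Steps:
k(L) = √2*√L (k(L) = √(2*L) = √2*√L)
k(12)*(p(9) + U) = (√2*√12)*(9 - 241) = (√2*(2*√3))*(-232) = (2*√6)*(-232) = -464*√6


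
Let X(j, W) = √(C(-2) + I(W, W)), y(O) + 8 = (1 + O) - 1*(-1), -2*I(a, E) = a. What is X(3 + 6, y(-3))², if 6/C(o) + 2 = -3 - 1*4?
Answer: 23/6 ≈ 3.8333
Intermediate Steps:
I(a, E) = -a/2
C(o) = -⅔ (C(o) = 6/(-2 + (-3 - 1*4)) = 6/(-2 + (-3 - 4)) = 6/(-2 - 7) = 6/(-9) = 6*(-⅑) = -⅔)
y(O) = -6 + O (y(O) = -8 + ((1 + O) - 1*(-1)) = -8 + ((1 + O) + 1) = -8 + (2 + O) = -6 + O)
X(j, W) = √(-⅔ - W/2)
X(3 + 6, y(-3))² = (√(-24 - 18*(-6 - 3))/6)² = (√(-24 - 18*(-9))/6)² = (√(-24 + 162)/6)² = (√138/6)² = 23/6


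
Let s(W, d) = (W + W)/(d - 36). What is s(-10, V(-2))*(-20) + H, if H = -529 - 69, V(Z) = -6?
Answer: -12758/21 ≈ -607.52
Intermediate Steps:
s(W, d) = 2*W/(-36 + d) (s(W, d) = (2*W)/(-36 + d) = 2*W/(-36 + d))
H = -598
s(-10, V(-2))*(-20) + H = (2*(-10)/(-36 - 6))*(-20) - 598 = (2*(-10)/(-42))*(-20) - 598 = (2*(-10)*(-1/42))*(-20) - 598 = (10/21)*(-20) - 598 = -200/21 - 598 = -12758/21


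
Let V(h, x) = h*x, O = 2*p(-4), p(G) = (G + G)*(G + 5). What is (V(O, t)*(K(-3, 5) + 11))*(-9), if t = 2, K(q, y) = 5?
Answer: 4608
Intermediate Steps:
p(G) = 2*G*(5 + G) (p(G) = (2*G)*(5 + G) = 2*G*(5 + G))
O = -16 (O = 2*(2*(-4)*(5 - 4)) = 2*(2*(-4)*1) = 2*(-8) = -16)
(V(O, t)*(K(-3, 5) + 11))*(-9) = ((-16*2)*(5 + 11))*(-9) = -32*16*(-9) = -512*(-9) = 4608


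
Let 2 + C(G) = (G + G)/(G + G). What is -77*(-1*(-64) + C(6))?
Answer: -4851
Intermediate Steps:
C(G) = -1 (C(G) = -2 + (G + G)/(G + G) = -2 + (2*G)/((2*G)) = -2 + (2*G)*(1/(2*G)) = -2 + 1 = -1)
-77*(-1*(-64) + C(6)) = -77*(-1*(-64) - 1) = -77*(64 - 1) = -77*63 = -4851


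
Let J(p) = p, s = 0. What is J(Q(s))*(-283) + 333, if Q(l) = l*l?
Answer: 333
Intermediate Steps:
Q(l) = l**2
J(Q(s))*(-283) + 333 = 0**2*(-283) + 333 = 0*(-283) + 333 = 0 + 333 = 333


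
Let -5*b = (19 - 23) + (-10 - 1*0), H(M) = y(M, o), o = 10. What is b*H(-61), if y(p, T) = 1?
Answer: 14/5 ≈ 2.8000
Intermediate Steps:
H(M) = 1
b = 14/5 (b = -((19 - 23) + (-10 - 1*0))/5 = -(-4 + (-10 + 0))/5 = -(-4 - 10)/5 = -1/5*(-14) = 14/5 ≈ 2.8000)
b*H(-61) = (14/5)*1 = 14/5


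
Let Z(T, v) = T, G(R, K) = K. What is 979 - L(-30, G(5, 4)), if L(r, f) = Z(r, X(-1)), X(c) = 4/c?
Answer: 1009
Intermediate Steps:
L(r, f) = r
979 - L(-30, G(5, 4)) = 979 - 1*(-30) = 979 + 30 = 1009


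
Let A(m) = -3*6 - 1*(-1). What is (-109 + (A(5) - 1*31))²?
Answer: 24649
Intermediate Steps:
A(m) = -17 (A(m) = -18 + 1 = -17)
(-109 + (A(5) - 1*31))² = (-109 + (-17 - 1*31))² = (-109 + (-17 - 31))² = (-109 - 48)² = (-157)² = 24649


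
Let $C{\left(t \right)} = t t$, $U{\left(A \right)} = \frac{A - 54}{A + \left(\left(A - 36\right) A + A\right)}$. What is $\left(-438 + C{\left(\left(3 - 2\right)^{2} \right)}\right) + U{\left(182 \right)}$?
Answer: $- \frac{1471363}{3367} \approx -437.0$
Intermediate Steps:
$U{\left(A \right)} = \frac{-54 + A}{2 A + A \left(-36 + A\right)}$ ($U{\left(A \right)} = \frac{-54 + A}{A + \left(\left(A - 36\right) A + A\right)} = \frac{-54 + A}{A + \left(\left(-36 + A\right) A + A\right)} = \frac{-54 + A}{A + \left(A \left(-36 + A\right) + A\right)} = \frac{-54 + A}{A + \left(A + A \left(-36 + A\right)\right)} = \frac{-54 + A}{2 A + A \left(-36 + A\right)}$)
$C{\left(t \right)} = t^{2}$
$\left(-438 + C{\left(\left(3 - 2\right)^{2} \right)}\right) + U{\left(182 \right)} = \left(-438 + \left(\left(3 - 2\right)^{2}\right)^{2}\right) + \frac{-54 + 182}{182 \left(-34 + 182\right)} = \left(-438 + \left(1^{2}\right)^{2}\right) + \frac{1}{182} \cdot \frac{1}{148} \cdot 128 = \left(-438 + 1^{2}\right) + \frac{1}{182} \cdot \frac{1}{148} \cdot 128 = \left(-438 + 1\right) + \frac{16}{3367} = -437 + \frac{16}{3367} = - \frac{1471363}{3367}$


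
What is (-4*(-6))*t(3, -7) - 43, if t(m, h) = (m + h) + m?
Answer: -67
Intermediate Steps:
t(m, h) = h + 2*m (t(m, h) = (h + m) + m = h + 2*m)
(-4*(-6))*t(3, -7) - 43 = (-4*(-6))*(-7 + 2*3) - 43 = 24*(-7 + 6) - 43 = 24*(-1) - 43 = -24 - 43 = -67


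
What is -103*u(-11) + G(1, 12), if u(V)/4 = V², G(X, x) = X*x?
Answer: -49840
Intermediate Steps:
u(V) = 4*V²
-103*u(-11) + G(1, 12) = -412*(-11)² + 1*12 = -412*121 + 12 = -103*484 + 12 = -49852 + 12 = -49840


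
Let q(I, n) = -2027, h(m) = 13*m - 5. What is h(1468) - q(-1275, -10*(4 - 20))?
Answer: 21106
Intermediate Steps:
h(m) = -5 + 13*m
h(1468) - q(-1275, -10*(4 - 20)) = (-5 + 13*1468) - 1*(-2027) = (-5 + 19084) + 2027 = 19079 + 2027 = 21106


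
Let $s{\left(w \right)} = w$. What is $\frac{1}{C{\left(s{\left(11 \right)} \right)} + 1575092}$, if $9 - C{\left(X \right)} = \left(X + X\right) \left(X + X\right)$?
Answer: $\frac{1}{1574617} \approx 6.3507 \cdot 10^{-7}$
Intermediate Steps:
$C{\left(X \right)} = 9 - 4 X^{2}$ ($C{\left(X \right)} = 9 - \left(X + X\right) \left(X + X\right) = 9 - 2 X 2 X = 9 - 4 X^{2}$)
$\frac{1}{C{\left(s{\left(11 \right)} \right)} + 1575092} = \frac{1}{\left(9 - 4 \cdot 11^{2}\right) + 1575092} = \frac{1}{\left(9 - 484\right) + 1575092} = \frac{1}{-475 + 1575092} = \frac{1}{1574617}$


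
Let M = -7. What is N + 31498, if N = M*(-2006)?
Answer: 45540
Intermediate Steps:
N = 14042 (N = -7*(-2006) = 14042)
N + 31498 = 14042 + 31498 = 45540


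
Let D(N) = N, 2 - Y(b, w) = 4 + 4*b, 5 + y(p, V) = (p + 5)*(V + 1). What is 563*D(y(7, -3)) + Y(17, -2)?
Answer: -16397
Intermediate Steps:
y(p, V) = -5 + (1 + V)*(5 + p) (y(p, V) = -5 + (p + 5)*(V + 1) = -5 + (5 + p)*(1 + V) = -5 + (1 + V)*(5 + p))
Y(b, w) = -2 - 4*b (Y(b, w) = 2 - (4 + 4*b) = 2 + (-4 - 4*b) = -2 - 4*b)
563*D(y(7, -3)) + Y(17, -2) = 563*(7 + 5*(-3) - 3*7) + (-2 - 4*17) = 563*(7 - 15 - 21) + (-2 - 68) = 563*(-29) - 70 = -16327 - 70 = -16397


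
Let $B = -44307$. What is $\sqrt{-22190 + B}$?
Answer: $i \sqrt{66497} \approx 257.87 i$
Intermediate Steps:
$\sqrt{-22190 + B} = \sqrt{-22190 - 44307} = \sqrt{-66497} = i \sqrt{66497}$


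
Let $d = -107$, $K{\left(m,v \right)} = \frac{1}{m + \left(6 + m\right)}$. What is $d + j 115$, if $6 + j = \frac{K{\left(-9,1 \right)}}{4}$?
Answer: $- \frac{38371}{48} \approx -799.4$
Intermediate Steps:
$K{\left(m,v \right)} = \frac{1}{6 + 2 m}$
$j = - \frac{289}{48}$ ($j = -6 + \frac{\frac{1}{2} \frac{1}{3 - 9}}{4} = -6 + \frac{1}{2 \left(-6\right)} \frac{1}{4} = -6 + \frac{1}{2} \left(- \frac{1}{6}\right) \frac{1}{4} = -6 - \frac{1}{48} = - \frac{289}{48} \approx -6.0208$)
$d + j 115 = -107 - \frac{33235}{48} = - \frac{38371}{48}$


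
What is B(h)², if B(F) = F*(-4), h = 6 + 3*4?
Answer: 5184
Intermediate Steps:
h = 18 (h = 6 + 12 = 18)
B(F) = -4*F
B(h)² = (-4*18)² = (-72)² = 5184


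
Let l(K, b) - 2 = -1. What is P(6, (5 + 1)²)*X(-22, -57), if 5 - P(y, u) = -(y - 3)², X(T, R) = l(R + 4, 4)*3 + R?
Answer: -756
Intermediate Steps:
l(K, b) = 1 (l(K, b) = 2 - 1 = 1)
X(T, R) = 3 + R (X(T, R) = 1*3 + R = 3 + R)
P(y, u) = 5 + (-3 + y)² (P(y, u) = 5 - (-1)*(y - 3)² = 5 - (-1)*(-3 + y)² = 5 + (-3 + y)²)
P(6, (5 + 1)²)*X(-22, -57) = (5 + (-3 + 6)²)*(3 - 57) = (5 + 3²)*(-54) = (5 + 9)*(-54) = 14*(-54) = -756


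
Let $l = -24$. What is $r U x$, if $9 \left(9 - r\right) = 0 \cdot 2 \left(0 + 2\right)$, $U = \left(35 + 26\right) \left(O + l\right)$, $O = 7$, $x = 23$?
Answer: $-214659$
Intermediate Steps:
$U = -1037$ ($U = \left(35 + 26\right) \left(7 - 24\right) = 61 \left(-17\right) = -1037$)
$r = 9$ ($r = 9 - \frac{0 \cdot 2 \left(0 + 2\right)}{9} = 9 - \frac{0 \cdot 2 \cdot 2}{9} = 9 - \frac{0 \cdot 4}{9} = 9 - 0 = 9 + 0 = 9$)
$r U x = 9 \left(-1037\right) 23 = \left(-9333\right) 23 = -214659$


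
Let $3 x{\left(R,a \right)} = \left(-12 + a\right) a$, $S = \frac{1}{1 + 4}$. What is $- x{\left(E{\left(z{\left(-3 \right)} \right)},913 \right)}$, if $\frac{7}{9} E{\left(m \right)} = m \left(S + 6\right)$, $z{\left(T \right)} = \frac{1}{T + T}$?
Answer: $- \frac{822613}{3} \approx -2.742 \cdot 10^{5}$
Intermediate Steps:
$S = \frac{1}{5} \approx 0.2$
$z{\left(T \right)} = \frac{1}{2 T}$
$E{\left(m \right)} = \frac{279 m}{35}$ ($E{\left(m \right)} = \frac{9 m \left(\frac{1}{5} + 6\right)}{7} = \frac{9 m \frac{31}{5}}{7} = \frac{9 \frac{31 m}{5}}{7} = \frac{279 m}{35}$)
$x{\left(R,a \right)} = \frac{a \left(-12 + a\right)}{3}$ ($x{\left(R,a \right)} = \frac{\left(-12 + a\right) a}{3} = \frac{a \left(-12 + a\right)}{3}$)
$- x{\left(E{\left(z{\left(-3 \right)} \right)},913 \right)} = - \frac{913 \left(-12 + 913\right)}{3} = - \frac{913 \cdot 901}{3} = \left(-1\right) \frac{822613}{3} = - \frac{822613}{3}$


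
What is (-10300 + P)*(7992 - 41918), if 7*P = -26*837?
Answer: 3184362212/7 ≈ 4.5491e+8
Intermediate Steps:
P = -21762/7 (P = (-26*837)/7 = (1/7)*(-21762) = -21762/7 ≈ -3108.9)
(-10300 + P)*(7992 - 41918) = (-10300 - 21762/7)*(7992 - 41918) = -93862/7*(-33926) = 3184362212/7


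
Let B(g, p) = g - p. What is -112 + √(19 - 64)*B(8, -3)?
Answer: -112 + 33*I*√5 ≈ -112.0 + 73.79*I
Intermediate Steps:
-112 + √(19 - 64)*B(8, -3) = -112 + √(19 - 64)*(8 - 1*(-3)) = -112 + √(-45)*(8 + 3) = -112 + (3*I*√5)*11 = -112 + 33*I*√5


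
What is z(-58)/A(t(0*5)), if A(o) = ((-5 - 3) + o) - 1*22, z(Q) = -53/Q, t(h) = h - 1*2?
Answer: -53/1856 ≈ -0.028556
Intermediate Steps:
t(h) = -2 + h (t(h) = h - 2 = -2 + h)
A(o) = -30 + o (A(o) = (-8 + o) - 22 = -30 + o)
z(-58)/A(t(0*5)) = (-53/(-58))/(-30 + (-2 + 0*5)) = (-53*(-1/58))/(-30 + (-2 + 0)) = 53/(58*(-30 - 2)) = (53/58)/(-32) = (53/58)*(-1/32) = -53/1856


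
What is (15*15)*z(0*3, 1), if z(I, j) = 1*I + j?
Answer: 225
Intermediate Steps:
z(I, j) = I + j
(15*15)*z(0*3, 1) = (15*15)*(0*3 + 1) = 225*(0 + 1) = 225*1 = 225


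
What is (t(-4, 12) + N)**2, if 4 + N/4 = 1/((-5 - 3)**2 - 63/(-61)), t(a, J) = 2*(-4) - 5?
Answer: 13178810401/15737089 ≈ 837.44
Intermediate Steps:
t(a, J) = -13 (t(a, J) = -8 - 5 = -13)
N = -63228/3967 (N = -16 + 4/((-5 - 3)**2 - 63/(-61)) = -16 + 4/((-8)**2 - 63*(-1/61)) = -16 + 4/(64 + 63/61) = -16 + 4/(3967/61) = -16 + 4*(61/3967) = -16 + 244/3967 = -63228/3967 ≈ -15.938)
(t(-4, 12) + N)**2 = (-13 - 63228/3967)**2 = (-114799/3967)**2 = 13178810401/15737089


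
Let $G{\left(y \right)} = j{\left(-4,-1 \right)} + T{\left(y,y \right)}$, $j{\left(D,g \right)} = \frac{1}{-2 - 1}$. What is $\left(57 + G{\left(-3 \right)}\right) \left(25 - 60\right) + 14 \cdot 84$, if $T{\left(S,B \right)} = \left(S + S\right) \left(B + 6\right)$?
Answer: $- \frac{532}{3} \approx -177.33$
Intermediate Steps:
$T{\left(S,B \right)} = 2 S \left(6 + B\right)$
$j{\left(D,g \right)} = - \frac{1}{3}$ ($j{\left(D,g \right)} = \frac{1}{-3} = - \frac{1}{3}$)
$G{\left(y \right)} = - \frac{1}{3} + 2 y \left(6 + y\right)$
$\left(57 + G{\left(-3 \right)}\right) \left(25 - 60\right) + 14 \cdot 84 = \left(57 + \left(- \frac{1}{3} + 2 \left(-3\right) \left(6 - 3\right)\right)\right) \left(25 - 60\right) + 14 \cdot 84 = \left(57 + \left(- \frac{1}{3} + 2 \left(-3\right) 3\right)\right) \left(-35\right) + 1176 = \left(57 - \frac{55}{3}\right) \left(-35\right) + 1176 = \frac{116}{3} \left(-35\right) + 1176 = - \frac{4060}{3} + 1176 = - \frac{532}{3}$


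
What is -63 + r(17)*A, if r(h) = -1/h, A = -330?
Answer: -741/17 ≈ -43.588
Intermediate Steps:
-63 + r(17)*A = -63 - 1/17*(-330) = -63 + 330/17 = -741/17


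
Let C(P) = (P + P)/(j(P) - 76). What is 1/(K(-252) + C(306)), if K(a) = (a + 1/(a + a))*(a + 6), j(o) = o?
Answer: 9660/598873139 ≈ 1.6130e-5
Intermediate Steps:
C(P) = 2*P/(-76 + P) (C(P) = (P + P)/(P - 76) = (2*P)/(-76 + P) = 2*P/(-76 + P))
K(a) = (6 + a)*(a + 1/(2*a)) (K(a) = (a + 1/(2*a))*(6 + a) = (6 + a)*(a + 1/(2*a)))
1/(K(-252) + C(306)) = 1/((½ + (-252)² + 3/(-252) + 6*(-252)) + 2*306/(-76 + 306)) = 1/((½ + 63504 + 3*(-1/252) - 1512) + 2*306/230) = 1/((½ + 63504 - 1/84 - 1512) + 2*306*(1/230)) = 1/(5207369/84 + 306/115) = 1/(598873139/9660) = 9660/598873139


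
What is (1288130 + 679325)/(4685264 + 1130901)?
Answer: 393491/1163233 ≈ 0.33827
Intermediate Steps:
(1288130 + 679325)/(4685264 + 1130901) = 1967455/5816165 = 1967455*(1/5816165) = 393491/1163233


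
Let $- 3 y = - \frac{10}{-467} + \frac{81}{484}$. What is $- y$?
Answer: $\frac{42667}{678084} \approx 0.062923$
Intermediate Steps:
$y = - \frac{42667}{678084}$ ($y = - \frac{- \frac{10}{-467} + \frac{81}{484}}{3} = - \frac{\left(-10\right) \left(- \frac{1}{467}\right) + 81 \cdot \frac{1}{484}}{3} = - \frac{\frac{10}{467} + \frac{81}{484}}{3} = \left(- \frac{1}{3}\right) \frac{42667}{226028} = - \frac{42667}{678084} \approx -0.062923$)
$- y = \left(-1\right) \left(- \frac{42667}{678084}\right) = \frac{42667}{678084}$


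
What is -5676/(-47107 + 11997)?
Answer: 2838/17555 ≈ 0.16166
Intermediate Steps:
-5676/(-47107 + 11997) = -5676/(-35110) = -5676*(-1/35110) = 2838/17555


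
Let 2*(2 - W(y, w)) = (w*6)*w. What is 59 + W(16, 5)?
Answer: -14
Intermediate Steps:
W(y, w) = 2 - 3*w**2 (W(y, w) = 2 - w*6*w/2 = 2 - 6*w*w/2 = 2 - 3*w**2)
59 + W(16, 5) = 59 + (2 - 3*5**2) = 59 + (2 - 3*25) = 59 + (2 - 75) = 59 - 73 = -14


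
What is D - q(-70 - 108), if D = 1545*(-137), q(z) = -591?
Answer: -211074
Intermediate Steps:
D = -211665
D - q(-70 - 108) = -211665 - 1*(-591) = -211665 + 591 = -211074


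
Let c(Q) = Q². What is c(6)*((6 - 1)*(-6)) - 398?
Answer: -1478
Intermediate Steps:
c(6)*((6 - 1)*(-6)) - 398 = 6²*((6 - 1)*(-6)) - 398 = 36*(5*(-6)) - 398 = 36*(-30) - 398 = -1080 - 398 = -1478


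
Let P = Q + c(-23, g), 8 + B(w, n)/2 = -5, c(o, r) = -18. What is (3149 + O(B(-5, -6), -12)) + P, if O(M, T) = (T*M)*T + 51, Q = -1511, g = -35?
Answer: -2073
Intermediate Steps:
B(w, n) = -26 (B(w, n) = -16 + 2*(-5) = -16 - 10 = -26)
P = -1529 (P = -1511 - 18 = -1529)
O(M, T) = 51 + M*T**2 (O(M, T) = (M*T)*T + 51 = M*T**2 + 51 = 51 + M*T**2)
(3149 + O(B(-5, -6), -12)) + P = (3149 + (51 - 26*(-12)**2)) - 1529 = (3149 + (51 - 26*144)) - 1529 = (3149 + (51 - 3744)) - 1529 = (3149 - 3693) - 1529 = -544 - 1529 = -2073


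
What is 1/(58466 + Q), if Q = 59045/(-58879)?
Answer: 58879/3442360569 ≈ 1.7104e-5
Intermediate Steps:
Q = -59045/58879 (Q = 59045*(-1/58879) = -59045/58879 ≈ -1.0028)
1/(58466 + Q) = 1/(58466 - 59045/58879) = 1/(3442360569/58879) = 58879/3442360569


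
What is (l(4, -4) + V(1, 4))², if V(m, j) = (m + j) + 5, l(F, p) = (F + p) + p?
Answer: 36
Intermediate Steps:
l(F, p) = F + 2*p
V(m, j) = 5 + j + m (V(m, j) = (j + m) + 5 = 5 + j + m)
(l(4, -4) + V(1, 4))² = ((4 + 2*(-4)) + (5 + 4 + 1))² = ((4 - 8) + 10)² = (-4 + 10)² = 6² = 36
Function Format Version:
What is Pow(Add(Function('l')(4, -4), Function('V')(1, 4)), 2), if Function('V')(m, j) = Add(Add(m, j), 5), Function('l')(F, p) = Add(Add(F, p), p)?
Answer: 36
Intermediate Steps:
Function('l')(F, p) = Add(F, Mul(2, p))
Function('V')(m, j) = Add(5, j, m) (Function('V')(m, j) = Add(Add(j, m), 5) = Add(5, j, m))
Pow(Add(Function('l')(4, -4), Function('V')(1, 4)), 2) = Pow(Add(Add(4, Mul(2, -4)), Add(5, 4, 1)), 2) = Pow(Add(Add(4, -8), 10), 2) = Pow(Add(-4, 10), 2) = Pow(6, 2) = 36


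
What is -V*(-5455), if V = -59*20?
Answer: -6436900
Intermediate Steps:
V = -1180
-V*(-5455) = -1*(-1180)*(-5455) = 1180*(-5455) = -6436900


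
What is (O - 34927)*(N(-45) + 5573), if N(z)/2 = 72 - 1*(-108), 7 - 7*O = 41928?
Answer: -1699270530/7 ≈ -2.4275e+8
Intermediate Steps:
O = -41921/7 (O = 1 - ⅐*41928 = 1 - 41928/7 = -41921/7 ≈ -5988.7)
N(z) = 360 (N(z) = 2*(72 - 1*(-108)) = 2*(72 + 108) = 2*180 = 360)
(O - 34927)*(N(-45) + 5573) = (-41921/7 - 34927)*(360 + 5573) = -286410/7*5933 = -1699270530/7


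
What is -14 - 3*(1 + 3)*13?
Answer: -170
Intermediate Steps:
-14 - 3*(1 + 3)*13 = -14 - 3*4*13 = -14 - 12*13 = -14 - 156 = -170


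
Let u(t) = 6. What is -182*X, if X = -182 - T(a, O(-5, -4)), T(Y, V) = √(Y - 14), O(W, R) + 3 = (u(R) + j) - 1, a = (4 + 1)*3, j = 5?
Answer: 33306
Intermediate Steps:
a = 15 (a = 5*3 = 15)
O(W, R) = 7 (O(W, R) = -3 + ((6 + 5) - 1) = -3 + (11 - 1) = -3 + 10 = 7)
T(Y, V) = √(-14 + Y)
X = -183 (X = -182 - √(-14 + 15) = -182 - √1 = -182 - 1*1 = -182 - 1 = -183)
-182*X = -182*(-183) = 33306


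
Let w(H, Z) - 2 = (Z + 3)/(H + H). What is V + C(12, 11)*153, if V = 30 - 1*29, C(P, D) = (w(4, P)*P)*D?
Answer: 156521/2 ≈ 78261.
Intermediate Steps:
w(H, Z) = 2 + (3 + Z)/(2*H) (w(H, Z) = 2 + (Z + 3)/(H + H) = 2 + (3 + Z)/((2*H)) = 2 + (3 + Z)*(1/(2*H)) = 2 + (3 + Z)/(2*H))
C(P, D) = D*P*(19/8 + P/8) (C(P, D) = (((1/2)*(3 + P + 4*4)/4)*P)*D = (((1/2)*(1/4)*(3 + P + 16))*P)*D = (((1/2)*(1/4)*(19 + P))*P)*D = ((19/8 + P/8)*P)*D = (P*(19/8 + P/8))*D = D*P*(19/8 + P/8))
V = 1 (V = 30 - 29 = 1)
V + C(12, 11)*153 = 1 + ((1/8)*11*12*(19 + 12))*153 = 1 + ((1/8)*11*12*31)*153 = 1 + (1023/2)*153 = 1 + 156519/2 = 156521/2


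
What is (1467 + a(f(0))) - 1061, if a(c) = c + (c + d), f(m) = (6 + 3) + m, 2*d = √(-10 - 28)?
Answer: 424 + I*√38/2 ≈ 424.0 + 3.0822*I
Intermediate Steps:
d = I*√38/2 (d = √(-10 - 28)/2 = √(-38)/2 = (I*√38)/2 = I*√38/2 ≈ 3.0822*I)
f(m) = 9 + m
a(c) = 2*c + I*√38/2 (a(c) = c + (c + I*√38/2) = 2*c + I*√38/2)
(1467 + a(f(0))) - 1061 = (1467 + (2*(9 + 0) + I*√38/2)) - 1061 = (1467 + (2*9 + I*√38/2)) - 1061 = (1467 + (18 + I*√38/2)) - 1061 = (1485 + I*√38/2) - 1061 = 424 + I*√38/2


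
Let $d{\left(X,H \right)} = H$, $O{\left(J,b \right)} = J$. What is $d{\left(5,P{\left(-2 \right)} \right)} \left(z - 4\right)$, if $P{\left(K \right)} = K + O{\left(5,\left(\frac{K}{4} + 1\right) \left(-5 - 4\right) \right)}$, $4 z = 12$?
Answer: $-3$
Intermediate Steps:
$z = 3$ ($z = \frac{1}{4} \cdot 12 = 3$)
$P{\left(K \right)} = 5 + K$ ($P{\left(K \right)} = K + 5 = 5 + K$)
$d{\left(5,P{\left(-2 \right)} \right)} \left(z - 4\right) = \left(5 - 2\right) \left(3 - 4\right) = 3 \left(-1\right) = -3$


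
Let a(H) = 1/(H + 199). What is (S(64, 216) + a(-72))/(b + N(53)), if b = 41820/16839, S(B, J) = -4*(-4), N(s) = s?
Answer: 600591/2081657 ≈ 0.28852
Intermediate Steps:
a(H) = 1/(199 + H)
S(B, J) = 16
b = 13940/5613 (b = 41820*(1/16839) = 13940/5613 ≈ 2.4835)
(S(64, 216) + a(-72))/(b + N(53)) = (16 + 1/(199 - 72))/(13940/5613 + 53) = (16 + 1/127)/(311429/5613) = (16 + 1/127)*(5613/311429) = (2033/127)*(5613/311429) = 600591/2081657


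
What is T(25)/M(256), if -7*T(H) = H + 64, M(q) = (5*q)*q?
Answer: -89/2293760 ≈ -3.8801e-5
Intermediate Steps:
M(q) = 5*q**2
T(H) = -64/7 - H/7 (T(H) = -(H + 64)/7 = -(64 + H)/7 = -64/7 - H/7)
T(25)/M(256) = (-64/7 - 1/7*25)/((5*256**2)) = (-64/7 - 25/7)/((5*65536)) = -89/7/327680 = -89/7*1/327680 = -89/2293760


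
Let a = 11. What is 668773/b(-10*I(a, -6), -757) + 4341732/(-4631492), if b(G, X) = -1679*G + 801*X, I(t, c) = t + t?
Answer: -1031576855870/274389269921 ≈ -3.7595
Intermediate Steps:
I(t, c) = 2*t
668773/b(-10*I(a, -6), -757) + 4341732/(-4631492) = 668773/(-(-16790)*2*11 + 801*(-757)) + 4341732/(-4631492) = 668773/(-(-16790)*22 - 606357) + 4341732*(-1/4631492) = 668773/(-1679*(-220) - 606357) - 1085433/1157873 = 668773/(369380 - 606357) - 1085433/1157873 = 668773/(-236977) - 1085433/1157873 = 668773*(-1/236977) - 1085433/1157873 = -668773/236977 - 1085433/1157873 = -1031576855870/274389269921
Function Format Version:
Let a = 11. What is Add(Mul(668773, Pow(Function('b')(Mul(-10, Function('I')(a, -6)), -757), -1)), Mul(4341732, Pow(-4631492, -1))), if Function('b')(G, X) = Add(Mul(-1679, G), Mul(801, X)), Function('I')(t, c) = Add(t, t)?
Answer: Rational(-1031576855870, 274389269921) ≈ -3.7595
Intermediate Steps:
Function('I')(t, c) = Mul(2, t)
Add(Mul(668773, Pow(Function('b')(Mul(-10, Function('I')(a, -6)), -757), -1)), Mul(4341732, Pow(-4631492, -1))) = Add(Mul(668773, Pow(Add(Mul(-1679, Mul(-10, Mul(2, 11))), Mul(801, -757)), -1)), Mul(4341732, Pow(-4631492, -1))) = Add(Mul(668773, Pow(Add(Mul(-1679, Mul(-10, 22)), -606357), -1)), Mul(4341732, Rational(-1, 4631492))) = Add(Mul(668773, Pow(Add(Mul(-1679, -220), -606357), -1)), Rational(-1085433, 1157873)) = Add(Mul(668773, Pow(Add(369380, -606357), -1)), Rational(-1085433, 1157873)) = Add(Mul(668773, Pow(-236977, -1)), Rational(-1085433, 1157873)) = Add(Mul(668773, Rational(-1, 236977)), Rational(-1085433, 1157873)) = Add(Rational(-668773, 236977), Rational(-1085433, 1157873)) = Rational(-1031576855870, 274389269921)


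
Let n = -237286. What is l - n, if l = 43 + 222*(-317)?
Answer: 166955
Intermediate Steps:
l = -70331 (l = 43 - 70374 = -70331)
l - n = -70331 - 1*(-237286) = -70331 + 237286 = 166955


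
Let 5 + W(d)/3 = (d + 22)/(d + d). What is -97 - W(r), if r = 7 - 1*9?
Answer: -67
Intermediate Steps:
r = -2 (r = 7 - 9 = -2)
W(d) = -15 + 3*(22 + d)/(2*d) (W(d) = -15 + 3*((d + 22)/(d + d)) = -15 + 3*((22 + d)/((2*d))) = -15 + 3*((22 + d)*(1/(2*d))) = -15 + 3*((22 + d)/(2*d)) = -15 + 3*(22 + d)/(2*d))
-97 - W(r) = -97 - (-27/2 + 33/(-2)) = -97 - (-27/2 + 33*(-1/2)) = -97 - (-27/2 - 33/2) = -97 - 1*(-30) = -97 + 30 = -67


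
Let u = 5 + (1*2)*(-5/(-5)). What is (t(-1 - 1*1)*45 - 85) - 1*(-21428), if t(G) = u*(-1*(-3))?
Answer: 22288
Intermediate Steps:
u = 7 (u = 5 + 2*(-5*(-⅕)) = 5 + 2*1 = 5 + 2 = 7)
t(G) = 21 (t(G) = 7*(-1*(-3)) = 7*3 = 21)
(t(-1 - 1*1)*45 - 85) - 1*(-21428) = (21*45 - 85) - 1*(-21428) = (945 - 85) + 21428 = 860 + 21428 = 22288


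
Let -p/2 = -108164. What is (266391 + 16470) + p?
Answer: 499189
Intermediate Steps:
p = 216328 (p = -2*(-108164) = 216328)
(266391 + 16470) + p = (266391 + 16470) + 216328 = 282861 + 216328 = 499189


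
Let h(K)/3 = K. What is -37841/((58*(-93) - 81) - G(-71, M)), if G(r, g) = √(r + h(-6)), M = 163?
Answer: 207179475/29975714 - 37841*I*√89/29975714 ≈ 6.9116 - 0.011909*I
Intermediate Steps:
h(K) = 3*K
G(r, g) = √(-18 + r) (G(r, g) = √(r + 3*(-6)) = √(r - 18) = √(-18 + r))
-37841/((58*(-93) - 81) - G(-71, M)) = -37841/((58*(-93) - 81) - √(-18 - 71)) = -37841/((-5394 - 81) - √(-89)) = -37841/(-5475 - I*√89)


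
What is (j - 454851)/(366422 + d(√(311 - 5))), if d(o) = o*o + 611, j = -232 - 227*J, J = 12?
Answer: -65401/52477 ≈ -1.2463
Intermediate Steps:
j = -2956 (j = -232 - 227*12 = -232 - 2724 = -2956)
d(o) = 611 + o² (d(o) = o² + 611 = 611 + o²)
(j - 454851)/(366422 + d(√(311 - 5))) = (-2956 - 454851)/(366422 + (611 + (√(311 - 5))²)) = -457807/(366422 + (611 + (√306)²)) = -457807/(366422 + (611 + (3*√34)²)) = -457807/(366422 + (611 + 306)) = -457807/(366422 + 917) = -457807/367339 = -457807*1/367339 = -65401/52477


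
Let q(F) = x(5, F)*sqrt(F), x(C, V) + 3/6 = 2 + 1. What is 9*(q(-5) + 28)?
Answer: 252 + 45*I*sqrt(5)/2 ≈ 252.0 + 50.312*I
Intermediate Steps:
x(C, V) = 5/2 (x(C, V) = -1/2 + (2 + 1) = -1/2 + 3 = 5/2)
q(F) = 5*sqrt(F)/2
9*(q(-5) + 28) = 9*(5*sqrt(-5)/2 + 28) = 9*(5*(I*sqrt(5))/2 + 28) = 9*(5*I*sqrt(5)/2 + 28) = 9*(28 + 5*I*sqrt(5)/2) = 252 + 45*I*sqrt(5)/2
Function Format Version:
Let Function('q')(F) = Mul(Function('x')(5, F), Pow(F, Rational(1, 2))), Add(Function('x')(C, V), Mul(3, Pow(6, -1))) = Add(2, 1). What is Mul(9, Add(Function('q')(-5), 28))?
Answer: Add(252, Mul(Rational(45, 2), I, Pow(5, Rational(1, 2)))) ≈ Add(252.00, Mul(50.312, I))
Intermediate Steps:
Function('x')(C, V) = Rational(5, 2) (Function('x')(C, V) = Add(Rational(-1, 2), Add(2, 1)) = Add(Rational(-1, 2), 3) = Rational(5, 2))
Function('q')(F) = Mul(Rational(5, 2), Pow(F, Rational(1, 2)))
Mul(9, Add(Function('q')(-5), 28)) = Mul(9, Add(Mul(Rational(5, 2), Pow(-5, Rational(1, 2))), 28)) = Mul(9, Add(Mul(Rational(5, 2), Mul(I, Pow(5, Rational(1, 2)))), 28)) = Mul(9, Add(Mul(Rational(5, 2), I, Pow(5, Rational(1, 2))), 28)) = Mul(9, Add(28, Mul(Rational(5, 2), I, Pow(5, Rational(1, 2))))) = Add(252, Mul(Rational(45, 2), I, Pow(5, Rational(1, 2))))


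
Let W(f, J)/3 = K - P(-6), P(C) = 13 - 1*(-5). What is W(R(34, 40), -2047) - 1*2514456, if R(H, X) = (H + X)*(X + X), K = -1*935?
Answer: -2517315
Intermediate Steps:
K = -935
R(H, X) = 2*X*(H + X) (R(H, X) = (H + X)*(2*X) = 2*X*(H + X))
P(C) = 18 (P(C) = 13 + 5 = 18)
W(f, J) = -2859 (W(f, J) = 3*(-935 - 1*18) = 3*(-935 - 18) = 3*(-953) = -2859)
W(R(34, 40), -2047) - 1*2514456 = -2859 - 1*2514456 = -2859 - 2514456 = -2517315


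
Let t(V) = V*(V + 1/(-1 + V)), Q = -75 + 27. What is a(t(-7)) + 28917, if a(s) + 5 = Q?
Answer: 28864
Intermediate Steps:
Q = -48
a(s) = -53 (a(s) = -5 - 48 = -53)
a(t(-7)) + 28917 = -53 + 28917 = 28864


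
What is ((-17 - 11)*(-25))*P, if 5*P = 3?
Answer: 420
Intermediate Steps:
P = 3/5 (P = (1/5)*3 = 3/5 ≈ 0.60000)
((-17 - 11)*(-25))*P = ((-17 - 11)*(-25))*(3/5) = -28*(-25)*(3/5) = 700*(3/5) = 420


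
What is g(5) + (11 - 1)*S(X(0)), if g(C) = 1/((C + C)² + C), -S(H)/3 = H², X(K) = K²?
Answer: 1/105 ≈ 0.0095238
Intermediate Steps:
S(H) = -3*H²
g(C) = 1/(C + 4*C²) (g(C) = 1/((2*C)² + C) = 1/(4*C² + C) = 1/(C + 4*C²))
g(5) + (11 - 1)*S(X(0)) = 1/(5*(1 + 4*5)) + (11 - 1)*(-3*(0²)²) = 1/(5*(1 + 20)) + 10*(-3*0²) = (⅕)/21 + 10*(-3*0) = (⅕)*(1/21) + 10*0 = 1/105 + 0 = 1/105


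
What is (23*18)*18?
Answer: 7452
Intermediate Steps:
(23*18)*18 = 414*18 = 7452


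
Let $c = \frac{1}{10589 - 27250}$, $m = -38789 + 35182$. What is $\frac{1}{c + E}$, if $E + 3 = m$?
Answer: $- \frac{16661}{60146211} \approx -0.00027701$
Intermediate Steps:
$m = -3607$
$E = -3610$ ($E = -3 - 3607 = -3610$)
$c = - \frac{1}{16661}$ ($c = \frac{1}{-16661} = - \frac{1}{16661} \approx -6.002 \cdot 10^{-5}$)
$\frac{1}{c + E} = \frac{1}{- \frac{1}{16661} - 3610} = \frac{1}{- \frac{60146211}{16661}} = - \frac{16661}{60146211}$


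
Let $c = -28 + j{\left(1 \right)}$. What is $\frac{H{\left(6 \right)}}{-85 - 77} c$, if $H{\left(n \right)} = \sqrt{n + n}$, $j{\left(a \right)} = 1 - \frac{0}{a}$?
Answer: $\frac{\sqrt{3}}{3} \approx 0.57735$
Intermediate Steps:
$j{\left(a \right)} = 1$ ($j{\left(a \right)} = 1 - 0 = 1 + 0 = 1$)
$H{\left(n \right)} = \sqrt{2} \sqrt{n}$ ($H{\left(n \right)} = \sqrt{2 n} = \sqrt{2} \sqrt{n}$)
$c = -27$ ($c = -28 + 1 = -27$)
$\frac{H{\left(6 \right)}}{-85 - 77} c = \frac{\sqrt{2} \sqrt{6}}{-85 - 77} \left(-27\right) = \frac{2 \sqrt{3}}{-162} \left(-27\right) = - \frac{2 \sqrt{3}}{162} \left(-27\right) = - \frac{\sqrt{3}}{81} \left(-27\right) = \frac{\sqrt{3}}{3}$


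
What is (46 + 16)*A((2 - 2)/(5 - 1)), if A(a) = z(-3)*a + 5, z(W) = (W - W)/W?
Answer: 310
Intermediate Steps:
z(W) = 0 (z(W) = 0/W = 0)
A(a) = 5 (A(a) = 0*a + 5 = 0 + 5 = 5)
(46 + 16)*A((2 - 2)/(5 - 1)) = (46 + 16)*5 = 62*5 = 310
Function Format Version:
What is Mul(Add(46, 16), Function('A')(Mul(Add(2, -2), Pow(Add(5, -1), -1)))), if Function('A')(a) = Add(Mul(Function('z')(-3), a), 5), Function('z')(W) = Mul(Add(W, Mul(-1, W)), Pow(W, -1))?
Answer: 310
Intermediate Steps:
Function('z')(W) = 0 (Function('z')(W) = Mul(0, Pow(W, -1)) = 0)
Function('A')(a) = 5 (Function('A')(a) = Add(Mul(0, a), 5) = Add(0, 5) = 5)
Mul(Add(46, 16), Function('A')(Mul(Add(2, -2), Pow(Add(5, -1), -1)))) = Mul(Add(46, 16), 5) = Mul(62, 5) = 310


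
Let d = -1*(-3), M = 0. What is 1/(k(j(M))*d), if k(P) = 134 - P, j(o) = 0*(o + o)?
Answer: 1/402 ≈ 0.0024876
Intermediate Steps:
j(o) = 0 (j(o) = 0*(2*o) = 0)
d = 3
1/(k(j(M))*d) = 1/((134 - 1*0)*3) = 1/((134 + 0)*3) = 1/(134*3) = 1/402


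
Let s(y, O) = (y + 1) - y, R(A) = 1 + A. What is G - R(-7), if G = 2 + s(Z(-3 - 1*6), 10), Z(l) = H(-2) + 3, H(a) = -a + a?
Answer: 9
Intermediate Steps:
H(a) = 0
Z(l) = 3 (Z(l) = 0 + 3 = 3)
s(y, O) = 1 (s(y, O) = (1 + y) - y = 1)
G = 3 (G = 2 + 1 = 3)
G - R(-7) = 3 - (1 - 7) = 3 - 1*(-6) = 3 + 6 = 9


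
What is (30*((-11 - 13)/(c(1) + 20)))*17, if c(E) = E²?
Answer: -4080/7 ≈ -582.86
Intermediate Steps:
(30*((-11 - 13)/(c(1) + 20)))*17 = (30*((-11 - 13)/(1² + 20)))*17 = (30*(-24/(1 + 20)))*17 = (30*(-24/21))*17 = (30*(-24*1/21))*17 = (30*(-8/7))*17 = -240/7*17 = -4080/7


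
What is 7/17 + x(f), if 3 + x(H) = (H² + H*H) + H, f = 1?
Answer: 7/17 ≈ 0.41176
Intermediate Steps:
x(H) = -3 + H + 2*H² (x(H) = -3 + ((H² + H*H) + H) = -3 + ((H² + H²) + H) = -3 + (2*H² + H) = -3 + (H + 2*H²) = -3 + H + 2*H²)
7/17 + x(f) = 7/17 + (-3 + 1 + 2*1²) = 7*(1/17) + (-3 + 1 + 2*1) = 7/17 + (-3 + 1 + 2) = 7/17 + 0 = 7/17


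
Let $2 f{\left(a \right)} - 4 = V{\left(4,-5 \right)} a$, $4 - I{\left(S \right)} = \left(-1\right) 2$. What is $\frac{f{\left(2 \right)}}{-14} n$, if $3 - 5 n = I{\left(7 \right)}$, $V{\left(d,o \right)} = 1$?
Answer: $\frac{9}{70} \approx 0.12857$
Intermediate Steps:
$I{\left(S \right)} = 6$ ($I{\left(S \right)} = 4 - \left(-1\right) 2 = 4 - -2 = 4 + 2 = 6$)
$n = - \frac{3}{5}$ ($n = \frac{3}{5} - \frac{6}{5} = - \frac{3}{5} \approx -0.6$)
$f{\left(a \right)} = 2 + \frac{a}{2}$ ($f{\left(a \right)} = 2 + \frac{1 a}{2} = 2 + \frac{a}{2}$)
$\frac{f{\left(2 \right)}}{-14} n = \frac{2 + \frac{1}{2} \cdot 2}{-14} \left(- \frac{3}{5}\right) = - \frac{2 + 1}{14} \left(- \frac{3}{5}\right) = \left(- \frac{1}{14}\right) 3 \left(- \frac{3}{5}\right) = \left(- \frac{3}{14}\right) \left(- \frac{3}{5}\right) = \frac{9}{70}$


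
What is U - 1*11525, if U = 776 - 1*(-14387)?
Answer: 3638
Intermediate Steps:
U = 15163 (U = 776 + 14387 = 15163)
U - 1*11525 = 15163 - 1*11525 = 15163 - 11525 = 3638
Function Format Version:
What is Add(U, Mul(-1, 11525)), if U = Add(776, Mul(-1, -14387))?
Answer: 3638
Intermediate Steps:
U = 15163 (U = Add(776, 14387) = 15163)
Add(U, Mul(-1, 11525)) = Add(15163, Mul(-1, 11525)) = Add(15163, -11525) = 3638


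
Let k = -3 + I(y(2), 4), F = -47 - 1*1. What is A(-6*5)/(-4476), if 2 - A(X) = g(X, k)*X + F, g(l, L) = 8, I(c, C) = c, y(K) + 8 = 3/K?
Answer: -145/2238 ≈ -0.064790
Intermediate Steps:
y(K) = -8 + 3/K
F = -48 (F = -47 - 1 = -48)
k = -19/2 (k = -3 + (-8 + 3/2) = -3 - 13/2 = -19/2 ≈ -9.5000)
A(X) = 50 - 8*X (A(X) = 2 - (8*X - 48) = 2 - (-48 + 8*X) = 2 + (48 - 8*X) = 50 - 8*X)
A(-6*5)/(-4476) = (50 - (-48)*5)/(-4476) = (50 - 8*(-30))*(-1/4476) = (50 + 240)*(-1/4476) = 290*(-1/4476) = -145/2238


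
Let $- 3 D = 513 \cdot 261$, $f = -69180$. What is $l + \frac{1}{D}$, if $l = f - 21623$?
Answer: $- \frac{4052628694}{44631} \approx -90803.0$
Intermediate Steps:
$D = -44631$ ($D = - \frac{513 \cdot 261}{3} = \left(- \frac{1}{3}\right) 133893 = -44631$)
$l = -90803$ ($l = -69180 - 21623 = -90803$)
$l + \frac{1}{D} = -90803 + \frac{1}{-44631} = -90803 - \frac{1}{44631} = - \frac{4052628694}{44631}$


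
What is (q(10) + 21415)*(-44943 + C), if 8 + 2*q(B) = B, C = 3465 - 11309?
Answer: -1130486392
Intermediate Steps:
C = -7844
q(B) = -4 + B/2
(q(10) + 21415)*(-44943 + C) = ((-4 + (½)*10) + 21415)*(-44943 - 7844) = ((-4 + 5) + 21415)*(-52787) = (1 + 21415)*(-52787) = 21416*(-52787) = -1130486392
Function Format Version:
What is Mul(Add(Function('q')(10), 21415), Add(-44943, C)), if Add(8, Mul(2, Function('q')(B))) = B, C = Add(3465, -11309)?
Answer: -1130486392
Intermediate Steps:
C = -7844
Function('q')(B) = Add(-4, Mul(Rational(1, 2), B))
Mul(Add(Function('q')(10), 21415), Add(-44943, C)) = Mul(Add(Add(-4, Mul(Rational(1, 2), 10)), 21415), Add(-44943, -7844)) = Mul(Add(Add(-4, 5), 21415), -52787) = Mul(Add(1, 21415), -52787) = Mul(21416, -52787) = -1130486392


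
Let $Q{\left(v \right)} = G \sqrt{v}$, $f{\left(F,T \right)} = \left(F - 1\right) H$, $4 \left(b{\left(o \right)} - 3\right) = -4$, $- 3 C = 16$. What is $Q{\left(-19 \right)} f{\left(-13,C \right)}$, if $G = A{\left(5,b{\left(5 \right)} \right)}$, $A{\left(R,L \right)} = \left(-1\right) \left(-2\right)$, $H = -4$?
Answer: $112 i \sqrt{19} \approx 488.2 i$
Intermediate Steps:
$C = - \frac{16}{3}$ ($C = \left(- \frac{1}{3}\right) 16 = - \frac{16}{3} \approx -5.3333$)
$b{\left(o \right)} = 2$ ($b{\left(o \right)} = 3 + \frac{1}{4} \left(-4\right) = 3 - 1 = 2$)
$A{\left(R,L \right)} = 2$
$G = 2$
$f{\left(F,T \right)} = 4 - 4 F$ ($f{\left(F,T \right)} = \left(F - 1\right) \left(-4\right) = \left(-1 + F\right) \left(-4\right) = 4 - 4 F$)
$Q{\left(v \right)} = 2 \sqrt{v}$
$Q{\left(-19 \right)} f{\left(-13,C \right)} = 2 \sqrt{-19} \left(4 - -52\right) = 2 i \sqrt{19} \left(4 + 52\right) = 2 i \sqrt{19} \cdot 56 = 112 i \sqrt{19}$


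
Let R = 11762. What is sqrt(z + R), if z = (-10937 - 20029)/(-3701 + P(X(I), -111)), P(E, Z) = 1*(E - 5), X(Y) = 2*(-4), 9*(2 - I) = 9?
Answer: sqrt(4509934341)/619 ≈ 108.49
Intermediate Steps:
I = 1 (I = 2 - 1/9*9 = 2 - 1 = 1)
X(Y) = -8
P(E, Z) = -5 + E (P(E, Z) = 1*(-5 + E) = -5 + E)
z = 5161/619 (z = (-10937 - 20029)/(-3701 + (-5 - 8)) = -30966/(-3701 - 13) = -30966/(-3714) = -30966*(-1/3714) = 5161/619 ≈ 8.3376)
sqrt(z + R) = sqrt(5161/619 + 11762) = sqrt(7285839/619) = sqrt(4509934341)/619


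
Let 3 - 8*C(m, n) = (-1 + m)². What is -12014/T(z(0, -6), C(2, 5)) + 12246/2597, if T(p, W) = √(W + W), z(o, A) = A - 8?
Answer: 12246/2597 - 12014*√2 ≈ -16986.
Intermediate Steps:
z(o, A) = -8 + A
C(m, n) = 3/8 - (-1 + m)²/8
T(p, W) = √2*√W (T(p, W) = √(2*W) = √2*√W)
-12014/T(z(0, -6), C(2, 5)) + 12246/2597 = -12014*√2/(2*√(3/8 - (-1 + 2)²/8)) + 12246/2597 = -12014*√2/(2*√(3/8 - ⅛*1²)) + 12246*(1/2597) = -12014*√2/(2*√(3/8 - ⅛*1)) + 12246/2597 = -12014*√2/(2*√(3/8 - ⅛)) + 12246/2597 = -12014*√2 + 12246/2597 = 12246/2597 - 12014*√2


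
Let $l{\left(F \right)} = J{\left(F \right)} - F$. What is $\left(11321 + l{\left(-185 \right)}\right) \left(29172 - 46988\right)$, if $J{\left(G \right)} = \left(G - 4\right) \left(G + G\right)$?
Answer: $-1450863776$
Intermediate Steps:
$J{\left(G \right)} = 2 G \left(-4 + G\right)$ ($J{\left(G \right)} = \left(-4 + G\right) 2 G = 2 G \left(-4 + G\right)$)
$l{\left(F \right)} = - F + 2 F \left(-4 + F\right)$ ($l{\left(F \right)} = 2 F \left(-4 + F\right) - F = - F + 2 F \left(-4 + F\right)$)
$\left(11321 + l{\left(-185 \right)}\right) \left(29172 - 46988\right) = \left(11321 - 185 \left(-9 + 2 \left(-185\right)\right)\right) \left(29172 - 46988\right) = \left(11321 - 185 \left(-9 - 370\right)\right) \left(-17816\right) = \left(11321 - -70115\right) \left(-17816\right) = \left(11321 + 70115\right) \left(-17816\right) = 81436 \left(-17816\right) = -1450863776$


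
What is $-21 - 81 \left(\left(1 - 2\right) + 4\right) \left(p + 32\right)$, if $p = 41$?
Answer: $-17760$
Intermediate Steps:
$-21 - 81 \left(\left(1 - 2\right) + 4\right) \left(p + 32\right) = -21 - 81 \left(\left(1 - 2\right) + 4\right) \left(41 + 32\right) = -21 - 81 \left(\left(1 - 2\right) + 4\right) 73 = -21 - 81 \left(-1 + 4\right) 73 = -21 - 81 \cdot 3 \cdot 73 = -21 - 17739 = -17760$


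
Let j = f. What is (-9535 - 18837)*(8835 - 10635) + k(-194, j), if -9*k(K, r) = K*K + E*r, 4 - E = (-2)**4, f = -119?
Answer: 459587336/9 ≈ 5.1065e+7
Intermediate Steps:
E = -12 (E = 4 - 1*(-2)**4 = 4 - 1*16 = 4 - 16 = -12)
j = -119
k(K, r) = -K**2/9 + 4*r/3 (k(K, r) = -(K*K - 12*r)/9 = -(K**2 - 12*r)/9 = -K**2/9 + 4*r/3)
(-9535 - 18837)*(8835 - 10635) + k(-194, j) = (-9535 - 18837)*(8835 - 10635) + (-1/9*(-194)**2 + (4/3)*(-119)) = -28372*(-1800) + (-1/9*37636 - 476/3) = 51069600 + (-37636/9 - 476/3) = 51069600 - 39064/9 = 459587336/9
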